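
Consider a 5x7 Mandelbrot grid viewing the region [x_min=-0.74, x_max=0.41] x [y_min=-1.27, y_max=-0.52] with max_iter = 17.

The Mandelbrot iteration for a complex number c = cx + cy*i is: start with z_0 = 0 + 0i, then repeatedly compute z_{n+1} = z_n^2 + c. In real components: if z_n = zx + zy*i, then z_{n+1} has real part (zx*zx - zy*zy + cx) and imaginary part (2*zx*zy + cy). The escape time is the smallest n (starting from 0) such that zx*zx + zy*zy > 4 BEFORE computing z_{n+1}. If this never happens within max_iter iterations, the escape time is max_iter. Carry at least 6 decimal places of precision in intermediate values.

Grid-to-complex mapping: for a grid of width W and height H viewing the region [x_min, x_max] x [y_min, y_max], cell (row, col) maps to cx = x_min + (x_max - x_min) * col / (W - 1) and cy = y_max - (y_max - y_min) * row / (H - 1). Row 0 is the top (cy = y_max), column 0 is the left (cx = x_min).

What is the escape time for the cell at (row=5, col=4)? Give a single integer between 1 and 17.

z_0 = 0 + 0i, c = 0.4100 + -1.1450i
Iter 1: z = 0.4100 + -1.1450i, |z|^2 = 1.4791
Iter 2: z = -0.7329 + -2.0839i, |z|^2 = 4.8798
Escaped at iteration 2

Answer: 2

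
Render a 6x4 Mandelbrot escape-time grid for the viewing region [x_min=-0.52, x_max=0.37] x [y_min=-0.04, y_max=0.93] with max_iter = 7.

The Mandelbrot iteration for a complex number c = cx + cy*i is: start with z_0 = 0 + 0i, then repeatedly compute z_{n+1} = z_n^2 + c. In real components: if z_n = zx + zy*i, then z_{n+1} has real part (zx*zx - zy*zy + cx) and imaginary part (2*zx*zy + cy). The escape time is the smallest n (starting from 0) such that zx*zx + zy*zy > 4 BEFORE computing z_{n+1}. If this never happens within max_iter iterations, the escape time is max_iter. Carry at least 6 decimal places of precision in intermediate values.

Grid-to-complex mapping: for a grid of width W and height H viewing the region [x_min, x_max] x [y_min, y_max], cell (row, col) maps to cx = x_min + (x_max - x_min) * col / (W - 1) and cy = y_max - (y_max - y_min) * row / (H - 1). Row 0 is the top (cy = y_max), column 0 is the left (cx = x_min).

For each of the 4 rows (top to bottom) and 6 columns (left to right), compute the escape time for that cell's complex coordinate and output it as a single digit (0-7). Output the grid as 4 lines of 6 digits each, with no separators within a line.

(row=0, col=0): c = -0.5200 + 0.9300i → escape time 4
(row=0, col=1): c = -0.3420 + 0.9300i → escape time 5
(row=0, col=2): c = -0.1640 + 0.9300i → escape time 7
(row=0, col=3): c = 0.0140 + 0.9300i → escape time 7
(row=0, col=4): c = 0.1920 + 0.9300i → escape time 4
(row=0, col=5): c = 0.3700 + 0.9300i → escape time 3
(row=1, col=0): c = -0.5200 + 0.6067i → escape time 7
(row=1, col=1): c = -0.3420 + 0.6067i → escape time 7
(row=1, col=2): c = -0.1640 + 0.6067i → escape time 7
(row=1, col=3): c = 0.0140 + 0.6067i → escape time 7
(row=1, col=4): c = 0.1920 + 0.6067i → escape time 7
(row=1, col=5): c = 0.3700 + 0.6067i → escape time 7
(row=2, col=0): c = -0.5200 + 0.2833i → escape time 7
(row=2, col=1): c = -0.3420 + 0.2833i → escape time 7
(row=2, col=2): c = -0.1640 + 0.2833i → escape time 7
(row=2, col=3): c = 0.0140 + 0.2833i → escape time 7
(row=2, col=4): c = 0.1920 + 0.2833i → escape time 7
(row=2, col=5): c = 0.3700 + 0.2833i → escape time 7
(row=3, col=0): c = -0.5200 + -0.0400i → escape time 7
(row=3, col=1): c = -0.3420 + -0.0400i → escape time 7
(row=3, col=2): c = -0.1640 + -0.0400i → escape time 7
(row=3, col=3): c = 0.0140 + -0.0400i → escape time 7
(row=3, col=4): c = 0.1920 + -0.0400i → escape time 7
(row=3, col=5): c = 0.3700 + -0.0400i → escape time 7

Answer: 457743
777777
777777
777777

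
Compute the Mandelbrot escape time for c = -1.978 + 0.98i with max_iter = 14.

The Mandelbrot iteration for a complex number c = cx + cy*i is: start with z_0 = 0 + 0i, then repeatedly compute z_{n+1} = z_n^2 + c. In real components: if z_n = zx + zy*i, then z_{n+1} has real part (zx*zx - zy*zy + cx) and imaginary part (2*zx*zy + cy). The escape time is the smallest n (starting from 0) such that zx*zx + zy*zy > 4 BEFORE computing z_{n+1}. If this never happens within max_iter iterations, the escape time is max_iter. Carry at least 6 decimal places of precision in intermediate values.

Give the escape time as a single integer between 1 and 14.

Answer: 1

Derivation:
z_0 = 0 + 0i, c = -1.9780 + 0.9800i
Iter 1: z = -1.9780 + 0.9800i, |z|^2 = 4.8729
Escaped at iteration 1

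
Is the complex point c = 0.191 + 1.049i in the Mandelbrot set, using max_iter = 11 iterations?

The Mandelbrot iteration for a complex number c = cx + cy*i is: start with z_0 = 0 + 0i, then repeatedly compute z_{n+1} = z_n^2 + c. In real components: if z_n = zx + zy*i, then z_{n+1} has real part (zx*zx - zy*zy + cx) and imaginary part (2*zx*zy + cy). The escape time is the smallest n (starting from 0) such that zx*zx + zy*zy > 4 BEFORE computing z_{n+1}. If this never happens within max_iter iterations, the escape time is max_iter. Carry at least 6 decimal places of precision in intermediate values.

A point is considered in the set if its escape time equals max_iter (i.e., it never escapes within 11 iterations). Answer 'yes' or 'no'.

Answer: no

Derivation:
z_0 = 0 + 0i, c = 0.1910 + 1.0490i
Iter 1: z = 0.1910 + 1.0490i, |z|^2 = 1.1369
Iter 2: z = -0.8729 + 1.4497i, |z|^2 = 2.8637
Iter 3: z = -1.1487 + -1.4820i, |z|^2 = 3.5157
Iter 4: z = -0.6858 + 4.4537i, |z|^2 = 20.3054
Escaped at iteration 4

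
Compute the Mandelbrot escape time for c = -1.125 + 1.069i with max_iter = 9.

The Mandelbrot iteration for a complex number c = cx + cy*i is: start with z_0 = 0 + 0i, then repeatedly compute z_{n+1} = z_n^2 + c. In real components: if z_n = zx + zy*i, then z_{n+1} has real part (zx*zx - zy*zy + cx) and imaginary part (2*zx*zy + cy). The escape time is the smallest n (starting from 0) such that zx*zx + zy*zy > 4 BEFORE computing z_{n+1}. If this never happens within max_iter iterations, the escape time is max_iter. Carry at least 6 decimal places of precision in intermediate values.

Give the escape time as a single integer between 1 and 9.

z_0 = 0 + 0i, c = -1.1250 + 1.0690i
Iter 1: z = -1.1250 + 1.0690i, |z|^2 = 2.4084
Iter 2: z = -1.0021 + -1.3362i, |z|^2 = 2.7898
Iter 3: z = -1.9063 + 3.7472i, |z|^2 = 17.6755
Escaped at iteration 3

Answer: 3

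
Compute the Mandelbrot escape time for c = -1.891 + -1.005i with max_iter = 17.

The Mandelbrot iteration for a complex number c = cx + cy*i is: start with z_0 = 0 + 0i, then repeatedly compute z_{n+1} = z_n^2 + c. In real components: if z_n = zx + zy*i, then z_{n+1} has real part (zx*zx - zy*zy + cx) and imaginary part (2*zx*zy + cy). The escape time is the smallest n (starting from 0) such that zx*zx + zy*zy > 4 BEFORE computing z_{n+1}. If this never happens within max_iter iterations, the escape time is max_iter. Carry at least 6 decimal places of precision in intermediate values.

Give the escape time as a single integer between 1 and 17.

z_0 = 0 + 0i, c = -1.8910 + -1.0050i
Iter 1: z = -1.8910 + -1.0050i, |z|^2 = 4.5859
Escaped at iteration 1

Answer: 1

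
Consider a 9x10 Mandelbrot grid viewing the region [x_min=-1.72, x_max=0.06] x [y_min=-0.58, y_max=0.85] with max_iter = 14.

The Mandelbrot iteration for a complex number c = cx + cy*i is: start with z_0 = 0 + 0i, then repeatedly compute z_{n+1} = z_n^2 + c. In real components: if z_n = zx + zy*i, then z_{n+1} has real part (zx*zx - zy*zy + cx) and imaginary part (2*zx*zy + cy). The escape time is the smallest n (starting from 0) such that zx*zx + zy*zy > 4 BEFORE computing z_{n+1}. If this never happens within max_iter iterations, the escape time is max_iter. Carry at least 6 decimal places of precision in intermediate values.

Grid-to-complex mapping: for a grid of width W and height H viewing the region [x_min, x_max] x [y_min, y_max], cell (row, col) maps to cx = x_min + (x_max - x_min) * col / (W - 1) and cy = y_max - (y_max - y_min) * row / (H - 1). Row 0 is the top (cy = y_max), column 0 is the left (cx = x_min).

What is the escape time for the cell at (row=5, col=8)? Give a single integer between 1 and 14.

Answer: 14

Derivation:
z_0 = 0 + 0i, c = 0.0600 + 0.0556i
Iter 1: z = 0.0600 + 0.0556i, |z|^2 = 0.0067
Iter 2: z = 0.0605 + 0.0622i, |z|^2 = 0.0075
Iter 3: z = 0.0598 + 0.0631i, |z|^2 = 0.0076
Iter 4: z = 0.0596 + 0.0631i, |z|^2 = 0.0075
Iter 5: z = 0.0596 + 0.0631i, |z|^2 = 0.0075
Iter 6: z = 0.0596 + 0.0631i, |z|^2 = 0.0075
Iter 7: z = 0.0596 + 0.0631i, |z|^2 = 0.0075
Iter 8: z = 0.0596 + 0.0631i, |z|^2 = 0.0075
Iter 9: z = 0.0596 + 0.0631i, |z|^2 = 0.0075
Iter 10: z = 0.0596 + 0.0631i, |z|^2 = 0.0075
Iter 11: z = 0.0596 + 0.0631i, |z|^2 = 0.0075
Iter 12: z = 0.0596 + 0.0631i, |z|^2 = 0.0075
Iter 13: z = 0.0596 + 0.0631i, |z|^2 = 0.0075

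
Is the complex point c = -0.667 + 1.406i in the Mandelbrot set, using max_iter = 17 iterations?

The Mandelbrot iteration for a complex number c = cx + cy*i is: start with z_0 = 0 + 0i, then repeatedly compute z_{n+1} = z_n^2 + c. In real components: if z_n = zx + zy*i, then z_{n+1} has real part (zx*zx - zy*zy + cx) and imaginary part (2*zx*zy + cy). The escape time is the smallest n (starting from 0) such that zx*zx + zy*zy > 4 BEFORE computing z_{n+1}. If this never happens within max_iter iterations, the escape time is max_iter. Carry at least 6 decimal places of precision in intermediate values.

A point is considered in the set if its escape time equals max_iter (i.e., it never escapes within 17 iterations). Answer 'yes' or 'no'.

z_0 = 0 + 0i, c = -0.6670 + 1.4060i
Iter 1: z = -0.6670 + 1.4060i, |z|^2 = 2.4217
Iter 2: z = -2.1989 + -0.4696i, |z|^2 = 5.0559
Escaped at iteration 2

Answer: no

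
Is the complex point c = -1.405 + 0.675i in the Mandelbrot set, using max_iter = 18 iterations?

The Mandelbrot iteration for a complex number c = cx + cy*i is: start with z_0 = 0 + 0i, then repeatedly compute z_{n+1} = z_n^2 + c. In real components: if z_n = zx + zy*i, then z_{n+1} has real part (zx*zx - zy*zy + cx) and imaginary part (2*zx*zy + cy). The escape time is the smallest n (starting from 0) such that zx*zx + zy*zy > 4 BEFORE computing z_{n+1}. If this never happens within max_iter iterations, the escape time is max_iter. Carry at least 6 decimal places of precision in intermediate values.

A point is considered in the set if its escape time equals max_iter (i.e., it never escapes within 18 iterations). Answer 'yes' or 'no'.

Answer: no

Derivation:
z_0 = 0 + 0i, c = -1.4050 + 0.6750i
Iter 1: z = -1.4050 + 0.6750i, |z|^2 = 2.4297
Iter 2: z = 0.1134 + -1.2218i, |z|^2 = 1.5055
Iter 3: z = -2.8848 + 0.3979i, |z|^2 = 8.4805
Escaped at iteration 3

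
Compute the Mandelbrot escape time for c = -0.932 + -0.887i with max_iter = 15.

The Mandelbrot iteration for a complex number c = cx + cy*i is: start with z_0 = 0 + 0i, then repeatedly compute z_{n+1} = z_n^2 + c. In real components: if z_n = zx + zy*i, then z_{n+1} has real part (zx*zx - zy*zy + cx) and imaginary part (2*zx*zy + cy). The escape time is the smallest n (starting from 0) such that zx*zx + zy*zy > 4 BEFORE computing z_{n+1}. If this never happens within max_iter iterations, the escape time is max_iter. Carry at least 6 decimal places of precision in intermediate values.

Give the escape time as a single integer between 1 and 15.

z_0 = 0 + 0i, c = -0.9320 + -0.8870i
Iter 1: z = -0.9320 + -0.8870i, |z|^2 = 1.6554
Iter 2: z = -0.8501 + 0.7664i, |z|^2 = 1.3101
Iter 3: z = -0.7966 + -2.1900i, |z|^2 = 5.4308
Escaped at iteration 3

Answer: 3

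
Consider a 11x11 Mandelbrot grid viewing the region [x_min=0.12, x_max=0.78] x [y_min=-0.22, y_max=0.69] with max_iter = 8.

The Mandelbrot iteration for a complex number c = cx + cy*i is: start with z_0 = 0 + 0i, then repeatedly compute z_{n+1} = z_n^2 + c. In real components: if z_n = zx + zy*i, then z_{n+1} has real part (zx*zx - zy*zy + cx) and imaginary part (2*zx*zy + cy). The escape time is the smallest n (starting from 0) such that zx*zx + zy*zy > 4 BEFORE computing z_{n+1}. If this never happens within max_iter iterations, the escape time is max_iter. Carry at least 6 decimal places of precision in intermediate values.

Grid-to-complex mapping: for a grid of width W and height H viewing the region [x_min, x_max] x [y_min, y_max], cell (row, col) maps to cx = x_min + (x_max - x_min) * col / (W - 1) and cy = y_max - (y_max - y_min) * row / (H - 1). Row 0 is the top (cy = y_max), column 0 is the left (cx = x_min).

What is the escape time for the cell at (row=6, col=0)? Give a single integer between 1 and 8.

z_0 = 0 + 0i, c = 0.1200 + 0.1440i
Iter 1: z = 0.1200 + 0.1440i, |z|^2 = 0.0351
Iter 2: z = 0.1137 + 0.1786i, |z|^2 = 0.0448
Iter 3: z = 0.1010 + 0.1846i, |z|^2 = 0.0443
Iter 4: z = 0.0961 + 0.1813i, |z|^2 = 0.0421
Iter 5: z = 0.0964 + 0.1789i, |z|^2 = 0.0413
Iter 6: z = 0.0973 + 0.1785i, |z|^2 = 0.0413
Iter 7: z = 0.0976 + 0.1787i, |z|^2 = 0.0415

Answer: 8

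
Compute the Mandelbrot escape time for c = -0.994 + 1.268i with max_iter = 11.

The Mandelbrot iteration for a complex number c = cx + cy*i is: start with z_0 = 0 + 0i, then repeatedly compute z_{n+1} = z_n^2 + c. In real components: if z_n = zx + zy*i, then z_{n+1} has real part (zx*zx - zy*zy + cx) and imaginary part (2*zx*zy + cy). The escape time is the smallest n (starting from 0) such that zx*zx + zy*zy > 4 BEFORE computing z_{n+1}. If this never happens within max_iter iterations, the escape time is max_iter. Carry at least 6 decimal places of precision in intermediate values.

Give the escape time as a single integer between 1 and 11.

z_0 = 0 + 0i, c = -0.9940 + 1.2680i
Iter 1: z = -0.9940 + 1.2680i, |z|^2 = 2.5959
Iter 2: z = -1.6138 + -1.2528i, |z|^2 = 4.1738
Escaped at iteration 2

Answer: 2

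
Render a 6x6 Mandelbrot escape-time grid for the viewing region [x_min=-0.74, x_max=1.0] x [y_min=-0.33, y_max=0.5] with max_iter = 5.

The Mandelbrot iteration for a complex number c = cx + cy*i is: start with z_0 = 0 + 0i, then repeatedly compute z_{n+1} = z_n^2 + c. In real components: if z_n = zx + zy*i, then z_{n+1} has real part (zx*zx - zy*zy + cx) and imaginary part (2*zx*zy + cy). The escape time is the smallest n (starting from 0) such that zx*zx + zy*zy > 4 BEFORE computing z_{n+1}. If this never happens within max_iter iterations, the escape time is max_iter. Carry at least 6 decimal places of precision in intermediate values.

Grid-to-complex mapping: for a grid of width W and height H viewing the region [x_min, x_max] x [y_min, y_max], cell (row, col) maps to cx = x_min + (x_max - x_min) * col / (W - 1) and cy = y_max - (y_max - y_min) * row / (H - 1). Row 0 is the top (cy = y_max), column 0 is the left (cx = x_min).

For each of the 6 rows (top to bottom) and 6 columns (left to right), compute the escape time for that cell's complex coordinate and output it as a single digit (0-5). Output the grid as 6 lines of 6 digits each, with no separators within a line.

Answer: 555532
555532
555542
555542
555542
555532

Derivation:
(row=0, col=0): c = -0.7400 + 0.5000i → escape time 5
(row=0, col=1): c = -0.3920 + 0.5000i → escape time 5
(row=0, col=2): c = -0.0440 + 0.5000i → escape time 5
(row=0, col=3): c = 0.3040 + 0.5000i → escape time 5
(row=0, col=4): c = 0.6520 + 0.5000i → escape time 3
(row=0, col=5): c = 1.0000 + 0.5000i → escape time 2
(row=1, col=0): c = -0.7400 + 0.3340i → escape time 5
(row=1, col=1): c = -0.3920 + 0.3340i → escape time 5
(row=1, col=2): c = -0.0440 + 0.3340i → escape time 5
(row=1, col=3): c = 0.3040 + 0.3340i → escape time 5
(row=1, col=4): c = 0.6520 + 0.3340i → escape time 3
(row=1, col=5): c = 1.0000 + 0.3340i → escape time 2
(row=2, col=0): c = -0.7400 + 0.1680i → escape time 5
(row=2, col=1): c = -0.3920 + 0.1680i → escape time 5
(row=2, col=2): c = -0.0440 + 0.1680i → escape time 5
(row=2, col=3): c = 0.3040 + 0.1680i → escape time 5
(row=2, col=4): c = 0.6520 + 0.1680i → escape time 4
(row=2, col=5): c = 1.0000 + 0.1680i → escape time 2
(row=3, col=0): c = -0.7400 + 0.0020i → escape time 5
(row=3, col=1): c = -0.3920 + 0.0020i → escape time 5
(row=3, col=2): c = -0.0440 + 0.0020i → escape time 5
(row=3, col=3): c = 0.3040 + 0.0020i → escape time 5
(row=3, col=4): c = 0.6520 + 0.0020i → escape time 4
(row=3, col=5): c = 1.0000 + 0.0020i → escape time 2
(row=4, col=0): c = -0.7400 + -0.1640i → escape time 5
(row=4, col=1): c = -0.3920 + -0.1640i → escape time 5
(row=4, col=2): c = -0.0440 + -0.1640i → escape time 5
(row=4, col=3): c = 0.3040 + -0.1640i → escape time 5
(row=4, col=4): c = 0.6520 + -0.1640i → escape time 4
(row=4, col=5): c = 1.0000 + -0.1640i → escape time 2
(row=5, col=0): c = -0.7400 + -0.3300i → escape time 5
(row=5, col=1): c = -0.3920 + -0.3300i → escape time 5
(row=5, col=2): c = -0.0440 + -0.3300i → escape time 5
(row=5, col=3): c = 0.3040 + -0.3300i → escape time 5
(row=5, col=4): c = 0.6520 + -0.3300i → escape time 3
(row=5, col=5): c = 1.0000 + -0.3300i → escape time 2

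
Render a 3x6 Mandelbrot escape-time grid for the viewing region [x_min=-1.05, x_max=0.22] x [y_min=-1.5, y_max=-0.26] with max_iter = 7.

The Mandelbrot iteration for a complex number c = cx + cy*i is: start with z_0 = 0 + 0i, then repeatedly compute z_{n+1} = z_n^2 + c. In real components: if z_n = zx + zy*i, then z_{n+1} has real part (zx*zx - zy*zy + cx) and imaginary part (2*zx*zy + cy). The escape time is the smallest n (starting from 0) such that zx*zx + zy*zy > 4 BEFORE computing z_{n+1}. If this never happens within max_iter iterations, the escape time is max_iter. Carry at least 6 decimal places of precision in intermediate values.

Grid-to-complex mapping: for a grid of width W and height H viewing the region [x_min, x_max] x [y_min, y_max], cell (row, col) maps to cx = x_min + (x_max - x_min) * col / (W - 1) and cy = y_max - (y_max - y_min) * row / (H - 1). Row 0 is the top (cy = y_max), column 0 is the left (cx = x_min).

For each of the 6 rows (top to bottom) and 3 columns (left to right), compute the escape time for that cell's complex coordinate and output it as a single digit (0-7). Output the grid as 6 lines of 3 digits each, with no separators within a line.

Answer: 777
577
375
344
232
222

Derivation:
(row=0, col=0): c = -1.0500 + -0.2600i → escape time 7
(row=0, col=1): c = -0.4150 + -0.2600i → escape time 7
(row=0, col=2): c = 0.2200 + -0.2600i → escape time 7
(row=1, col=0): c = -1.0500 + -0.5080i → escape time 5
(row=1, col=1): c = -0.4150 + -0.5080i → escape time 7
(row=1, col=2): c = 0.2200 + -0.5080i → escape time 7
(row=2, col=0): c = -1.0500 + -0.7560i → escape time 3
(row=2, col=1): c = -0.4150 + -0.7560i → escape time 7
(row=2, col=2): c = 0.2200 + -0.7560i → escape time 5
(row=3, col=0): c = -1.0500 + -1.0040i → escape time 3
(row=3, col=1): c = -0.4150 + -1.0040i → escape time 4
(row=3, col=2): c = 0.2200 + -1.0040i → escape time 4
(row=4, col=0): c = -1.0500 + -1.2520i → escape time 2
(row=4, col=1): c = -0.4150 + -1.2520i → escape time 3
(row=4, col=2): c = 0.2200 + -1.2520i → escape time 2
(row=5, col=0): c = -1.0500 + -1.5000i → escape time 2
(row=5, col=1): c = -0.4150 + -1.5000i → escape time 2
(row=5, col=2): c = 0.2200 + -1.5000i → escape time 2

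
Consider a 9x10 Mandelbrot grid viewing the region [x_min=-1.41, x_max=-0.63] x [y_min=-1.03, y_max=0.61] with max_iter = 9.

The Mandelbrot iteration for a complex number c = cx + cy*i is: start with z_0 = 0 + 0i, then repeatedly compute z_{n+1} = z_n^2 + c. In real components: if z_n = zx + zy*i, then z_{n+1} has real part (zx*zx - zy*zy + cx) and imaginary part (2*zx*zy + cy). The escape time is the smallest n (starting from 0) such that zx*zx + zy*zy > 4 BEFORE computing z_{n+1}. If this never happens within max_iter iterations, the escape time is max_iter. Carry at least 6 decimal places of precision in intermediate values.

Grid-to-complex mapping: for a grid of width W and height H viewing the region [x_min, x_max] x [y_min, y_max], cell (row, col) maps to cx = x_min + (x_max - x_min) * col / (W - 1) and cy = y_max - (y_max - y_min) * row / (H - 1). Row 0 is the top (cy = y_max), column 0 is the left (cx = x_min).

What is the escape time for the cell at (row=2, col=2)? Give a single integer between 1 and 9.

Answer: 9

Derivation:
z_0 = 0 + 0i, c = -1.2150 + 0.2456i
Iter 1: z = -1.2150 + 0.2456i, |z|^2 = 1.5365
Iter 2: z = 0.2009 + -0.3511i, |z|^2 = 0.1637
Iter 3: z = -1.2979 + 0.1044i, |z|^2 = 1.6955
Iter 4: z = 0.4587 + -0.0256i, |z|^2 = 0.2111
Iter 5: z = -1.0052 + 0.2221i, |z|^2 = 1.0598
Iter 6: z = -0.2538 + -0.2010i, |z|^2 = 0.1048
Iter 7: z = -1.1910 + 0.3476i, |z|^2 = 1.5392
Iter 8: z = 0.0826 + -0.5823i, |z|^2 = 0.3459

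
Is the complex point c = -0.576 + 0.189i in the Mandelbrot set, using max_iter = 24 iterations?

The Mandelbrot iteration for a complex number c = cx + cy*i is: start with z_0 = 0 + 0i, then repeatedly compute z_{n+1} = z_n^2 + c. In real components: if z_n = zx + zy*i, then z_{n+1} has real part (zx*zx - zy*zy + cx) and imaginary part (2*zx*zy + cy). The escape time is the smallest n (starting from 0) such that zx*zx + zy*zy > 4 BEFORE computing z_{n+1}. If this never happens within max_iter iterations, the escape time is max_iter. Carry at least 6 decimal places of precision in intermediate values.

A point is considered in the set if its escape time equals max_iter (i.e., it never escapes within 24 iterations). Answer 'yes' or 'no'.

Answer: yes

Derivation:
z_0 = 0 + 0i, c = -0.5760 + 0.1890i
Iter 1: z = -0.5760 + 0.1890i, |z|^2 = 0.3675
Iter 2: z = -0.2799 + -0.0287i, |z|^2 = 0.0792
Iter 3: z = -0.4985 + 0.2051i, |z|^2 = 0.2905
Iter 4: z = -0.3696 + -0.0155i, |z|^2 = 0.1368
Iter 5: z = -0.4396 + 0.2004i, |z|^2 = 0.2334
Iter 6: z = -0.4229 + 0.0128i, |z|^2 = 0.1790
Iter 7: z = -0.3973 + 0.1782i, |z|^2 = 0.1896
Iter 8: z = -0.4499 + 0.0474i, |z|^2 = 0.2046
Iter 9: z = -0.3758 + 0.1464i, |z|^2 = 0.1627
Iter 10: z = -0.4562 + 0.0790i, |z|^2 = 0.2143
Iter 11: z = -0.3742 + 0.1169i, |z|^2 = 0.1537
Iter 12: z = -0.4497 + 0.1015i, |z|^2 = 0.2125
Iter 13: z = -0.3841 + 0.0977i, |z|^2 = 0.1571
Iter 14: z = -0.4380 + 0.1139i, |z|^2 = 0.2048
Iter 15: z = -0.3971 + 0.0892i, |z|^2 = 0.1657
Iter 16: z = -0.4263 + 0.1182i, |z|^2 = 0.1957
Iter 17: z = -0.4083 + 0.0883i, |z|^2 = 0.1745
Iter 18: z = -0.4171 + 0.1169i, |z|^2 = 0.1877
Iter 19: z = -0.4157 + 0.0915i, |z|^2 = 0.1812
Iter 20: z = -0.4116 + 0.1130i, |z|^2 = 0.1821
Iter 21: z = -0.4194 + 0.0960i, |z|^2 = 0.1851
Iter 22: z = -0.4093 + 0.1085i, |z|^2 = 0.1793
Iter 23: z = -0.4202 + 0.1002i, |z|^2 = 0.1866
Did not escape in 24 iterations → in set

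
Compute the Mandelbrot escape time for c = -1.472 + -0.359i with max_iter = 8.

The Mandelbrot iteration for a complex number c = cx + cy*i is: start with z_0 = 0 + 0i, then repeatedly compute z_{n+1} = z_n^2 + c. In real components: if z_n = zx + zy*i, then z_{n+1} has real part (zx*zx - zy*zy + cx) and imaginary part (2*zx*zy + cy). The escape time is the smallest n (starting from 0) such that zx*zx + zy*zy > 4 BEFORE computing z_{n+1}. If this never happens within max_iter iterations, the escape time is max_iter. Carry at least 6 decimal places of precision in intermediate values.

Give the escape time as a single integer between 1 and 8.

Answer: 4

Derivation:
z_0 = 0 + 0i, c = -1.4720 + -0.3590i
Iter 1: z = -1.4720 + -0.3590i, |z|^2 = 2.2957
Iter 2: z = 0.5659 + 0.6979i, |z|^2 = 0.8073
Iter 3: z = -1.6388 + 0.4309i, |z|^2 = 2.8714
Iter 4: z = 1.0280 + -1.7713i, |z|^2 = 4.1943
Escaped at iteration 4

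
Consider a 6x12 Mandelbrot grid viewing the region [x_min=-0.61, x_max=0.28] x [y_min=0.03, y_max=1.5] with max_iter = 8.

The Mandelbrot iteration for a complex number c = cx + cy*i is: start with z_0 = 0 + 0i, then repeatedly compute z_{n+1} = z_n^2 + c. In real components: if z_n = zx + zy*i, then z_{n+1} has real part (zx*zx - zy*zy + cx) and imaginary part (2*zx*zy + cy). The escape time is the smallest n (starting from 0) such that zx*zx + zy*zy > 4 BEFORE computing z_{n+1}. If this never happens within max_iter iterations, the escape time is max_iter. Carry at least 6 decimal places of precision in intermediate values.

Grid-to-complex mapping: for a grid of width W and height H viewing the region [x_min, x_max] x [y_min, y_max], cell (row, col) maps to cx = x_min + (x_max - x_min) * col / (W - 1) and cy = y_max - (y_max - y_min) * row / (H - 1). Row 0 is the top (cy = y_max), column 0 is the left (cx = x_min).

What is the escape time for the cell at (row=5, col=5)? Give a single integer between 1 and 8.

Answer: 4

Derivation:
z_0 = 0 + 0i, c = 0.2800 + 0.8318i
Iter 1: z = 0.2800 + 0.8318i, |z|^2 = 0.7703
Iter 2: z = -0.3335 + 1.2976i, |z|^2 = 1.7951
Iter 3: z = -1.2926 + -0.0338i, |z|^2 = 1.6720
Iter 4: z = 1.9497 + 0.9191i, |z|^2 = 4.6462
Escaped at iteration 4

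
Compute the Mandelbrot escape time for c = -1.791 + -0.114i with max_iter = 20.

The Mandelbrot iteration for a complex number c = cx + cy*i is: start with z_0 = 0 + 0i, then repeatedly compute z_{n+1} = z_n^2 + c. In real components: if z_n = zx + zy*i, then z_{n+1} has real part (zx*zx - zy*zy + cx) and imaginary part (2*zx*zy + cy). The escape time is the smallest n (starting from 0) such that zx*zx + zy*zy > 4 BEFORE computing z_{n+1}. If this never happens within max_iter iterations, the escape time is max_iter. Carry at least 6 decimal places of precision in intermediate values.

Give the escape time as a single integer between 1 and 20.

Answer: 4

Derivation:
z_0 = 0 + 0i, c = -1.7910 + -0.1140i
Iter 1: z = -1.7910 + -0.1140i, |z|^2 = 3.2207
Iter 2: z = 1.4037 + 0.2943i, |z|^2 = 2.0570
Iter 3: z = 0.0927 + 0.7123i, |z|^2 = 0.5160
Iter 4: z = -2.2898 + 0.0181i, |z|^2 = 5.2437
Escaped at iteration 4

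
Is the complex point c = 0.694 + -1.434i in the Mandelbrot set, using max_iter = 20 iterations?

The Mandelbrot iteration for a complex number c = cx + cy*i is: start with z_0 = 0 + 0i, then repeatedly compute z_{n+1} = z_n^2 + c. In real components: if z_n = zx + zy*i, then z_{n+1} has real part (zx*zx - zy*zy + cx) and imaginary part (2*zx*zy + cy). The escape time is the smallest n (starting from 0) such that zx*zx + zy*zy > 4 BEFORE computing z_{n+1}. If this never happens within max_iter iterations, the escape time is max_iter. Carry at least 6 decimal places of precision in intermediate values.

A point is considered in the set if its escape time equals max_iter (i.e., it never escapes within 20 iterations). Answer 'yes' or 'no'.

Answer: no

Derivation:
z_0 = 0 + 0i, c = 0.6940 + -1.4340i
Iter 1: z = 0.6940 + -1.4340i, |z|^2 = 2.5380
Iter 2: z = -0.8807 + -3.4244i, |z|^2 = 12.5021
Escaped at iteration 2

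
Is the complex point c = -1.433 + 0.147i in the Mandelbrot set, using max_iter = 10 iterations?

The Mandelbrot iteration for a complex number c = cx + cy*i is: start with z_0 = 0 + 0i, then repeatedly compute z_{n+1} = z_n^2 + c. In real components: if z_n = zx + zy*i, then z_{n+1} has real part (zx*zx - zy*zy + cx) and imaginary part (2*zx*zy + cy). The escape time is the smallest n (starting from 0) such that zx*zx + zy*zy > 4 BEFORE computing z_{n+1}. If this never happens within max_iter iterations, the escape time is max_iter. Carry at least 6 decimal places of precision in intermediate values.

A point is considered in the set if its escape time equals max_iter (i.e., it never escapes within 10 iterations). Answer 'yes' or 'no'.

Answer: no

Derivation:
z_0 = 0 + 0i, c = -1.4330 + 0.1470i
Iter 1: z = -1.4330 + 0.1470i, |z|^2 = 2.0751
Iter 2: z = 0.5989 + -0.2743i, |z|^2 = 0.4339
Iter 3: z = -1.1496 + -0.1815i, |z|^2 = 1.3545
Iter 4: z = -0.1444 + 0.5644i, |z|^2 = 0.3394
Iter 5: z = -1.7307 + -0.0160i, |z|^2 = 2.9956
Iter 6: z = 1.5621 + 0.2024i, |z|^2 = 2.4811
Iter 7: z = 0.9661 + 0.7795i, |z|^2 = 1.5409
Iter 8: z = -1.1073 + 1.6531i, |z|^2 = 3.9587
Iter 9: z = -2.9397 + -3.5138i, |z|^2 = 20.9884
Escaped at iteration 9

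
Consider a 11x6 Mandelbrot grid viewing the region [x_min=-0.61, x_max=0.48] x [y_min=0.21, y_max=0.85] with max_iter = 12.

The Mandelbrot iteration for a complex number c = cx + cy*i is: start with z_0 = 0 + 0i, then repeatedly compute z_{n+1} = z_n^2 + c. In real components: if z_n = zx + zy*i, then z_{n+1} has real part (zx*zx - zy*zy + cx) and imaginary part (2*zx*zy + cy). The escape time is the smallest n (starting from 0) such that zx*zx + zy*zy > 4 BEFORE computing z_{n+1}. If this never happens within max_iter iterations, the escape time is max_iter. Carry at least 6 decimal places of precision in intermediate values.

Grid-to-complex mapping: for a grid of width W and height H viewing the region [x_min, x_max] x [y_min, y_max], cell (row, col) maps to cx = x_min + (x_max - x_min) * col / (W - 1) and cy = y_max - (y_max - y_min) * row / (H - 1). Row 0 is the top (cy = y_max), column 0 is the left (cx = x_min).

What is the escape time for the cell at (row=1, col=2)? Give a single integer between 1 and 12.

z_0 = 0 + 0i, c = -0.3920 + 0.7220i
Iter 1: z = -0.3920 + 0.7220i, |z|^2 = 0.6749
Iter 2: z = -0.7596 + 0.1560i, |z|^2 = 0.6013
Iter 3: z = 0.1607 + 0.4851i, |z|^2 = 0.2611
Iter 4: z = -0.6015 + 0.8779i, |z|^2 = 1.1325
Iter 5: z = -0.8009 + -0.3341i, |z|^2 = 0.7531
Iter 6: z = 0.1379 + 1.2571i, |z|^2 = 1.5994
Iter 7: z = -1.9534 + 1.0688i, |z|^2 = 4.9579
Escaped at iteration 7

Answer: 7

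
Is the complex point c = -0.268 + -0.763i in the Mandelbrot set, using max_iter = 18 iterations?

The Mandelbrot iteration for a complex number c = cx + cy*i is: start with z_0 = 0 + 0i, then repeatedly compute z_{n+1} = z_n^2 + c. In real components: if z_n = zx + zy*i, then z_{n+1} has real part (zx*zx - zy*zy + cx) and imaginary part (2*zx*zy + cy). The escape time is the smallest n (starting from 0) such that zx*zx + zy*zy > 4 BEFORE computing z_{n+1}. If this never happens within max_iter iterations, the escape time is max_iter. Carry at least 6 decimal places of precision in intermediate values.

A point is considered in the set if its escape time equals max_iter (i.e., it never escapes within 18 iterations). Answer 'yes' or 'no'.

z_0 = 0 + 0i, c = -0.2680 + -0.7630i
Iter 1: z = -0.2680 + -0.7630i, |z|^2 = 0.6540
Iter 2: z = -0.7783 + -0.3540i, |z|^2 = 0.7312
Iter 3: z = 0.2125 + -0.2119i, |z|^2 = 0.0900
Iter 4: z = -0.2677 + -0.8530i, |z|^2 = 0.7994
Iter 5: z = -0.9240 + -0.3062i, |z|^2 = 0.9475
Iter 6: z = 0.4920 + -0.1971i, |z|^2 = 0.2809
Iter 7: z = -0.0648 + -0.9570i, |z|^2 = 0.9200
Iter 8: z = -1.1796 + -0.6390i, |z|^2 = 1.7998
Iter 9: z = 0.7152 + 0.7445i, |z|^2 = 1.0658
Iter 10: z = -0.3108 + 0.3020i, |z|^2 = 0.1878
Iter 11: z = -0.2626 + -0.9507i, |z|^2 = 0.9728
Iter 12: z = -1.1028 + -0.2637i, |z|^2 = 1.2858
Iter 13: z = 0.8788 + -0.1814i, |z|^2 = 0.8051
Iter 14: z = 0.4713 + -1.0818i, |z|^2 = 1.3925
Iter 15: z = -1.2162 + -1.7827i, |z|^2 = 4.6574
Escaped at iteration 15

Answer: no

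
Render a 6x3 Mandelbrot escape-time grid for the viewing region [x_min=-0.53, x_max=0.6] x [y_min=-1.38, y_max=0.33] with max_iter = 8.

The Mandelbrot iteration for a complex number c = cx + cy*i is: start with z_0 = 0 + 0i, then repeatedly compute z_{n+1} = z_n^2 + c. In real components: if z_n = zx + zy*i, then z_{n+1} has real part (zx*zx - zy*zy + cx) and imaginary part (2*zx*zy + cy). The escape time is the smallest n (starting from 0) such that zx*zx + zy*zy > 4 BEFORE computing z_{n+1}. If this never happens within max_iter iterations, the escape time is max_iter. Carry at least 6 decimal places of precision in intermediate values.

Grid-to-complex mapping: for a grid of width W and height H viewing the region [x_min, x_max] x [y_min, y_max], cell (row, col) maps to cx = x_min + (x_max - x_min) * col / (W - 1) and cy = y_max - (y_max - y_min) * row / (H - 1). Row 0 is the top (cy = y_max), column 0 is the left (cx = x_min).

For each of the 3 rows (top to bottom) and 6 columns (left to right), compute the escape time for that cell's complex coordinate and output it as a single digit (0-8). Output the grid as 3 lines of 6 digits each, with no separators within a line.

(row=0, col=0): c = -0.5300 + 0.3300i → escape time 8
(row=0, col=1): c = -0.3040 + 0.3300i → escape time 8
(row=0, col=2): c = -0.0780 + 0.3300i → escape time 8
(row=0, col=3): c = 0.1480 + 0.3300i → escape time 8
(row=0, col=4): c = 0.3740 + 0.3300i → escape time 8
(row=0, col=5): c = 0.6000 + 0.3300i → escape time 4
(row=1, col=0): c = -0.5300 + -0.5250i → escape time 8
(row=1, col=1): c = -0.3040 + -0.5250i → escape time 8
(row=1, col=2): c = -0.0780 + -0.5250i → escape time 8
(row=1, col=3): c = 0.1480 + -0.5250i → escape time 8
(row=1, col=4): c = 0.3740 + -0.5250i → escape time 8
(row=1, col=5): c = 0.6000 + -0.5250i → escape time 3
(row=2, col=0): c = -0.5300 + -1.3800i → escape time 2
(row=2, col=1): c = -0.3040 + -1.3800i → escape time 2
(row=2, col=2): c = -0.0780 + -1.3800i → escape time 2
(row=2, col=3): c = 0.1480 + -1.3800i → escape time 2
(row=2, col=4): c = 0.3740 + -1.3800i → escape time 2
(row=2, col=5): c = 0.6000 + -1.3800i → escape time 2

Answer: 888884
888883
222222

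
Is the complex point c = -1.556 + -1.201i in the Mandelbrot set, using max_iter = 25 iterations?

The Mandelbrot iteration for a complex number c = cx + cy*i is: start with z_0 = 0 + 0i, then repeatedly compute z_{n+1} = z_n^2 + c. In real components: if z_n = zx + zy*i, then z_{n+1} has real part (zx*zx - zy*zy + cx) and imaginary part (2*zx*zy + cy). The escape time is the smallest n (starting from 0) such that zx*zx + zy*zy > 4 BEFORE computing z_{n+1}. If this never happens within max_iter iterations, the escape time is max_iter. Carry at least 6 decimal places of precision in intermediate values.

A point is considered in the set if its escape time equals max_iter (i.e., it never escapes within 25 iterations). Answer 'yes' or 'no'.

Answer: no

Derivation:
z_0 = 0 + 0i, c = -1.5560 + -1.2010i
Iter 1: z = -1.5560 + -1.2010i, |z|^2 = 3.8635
Iter 2: z = -0.5773 + 2.5365i, |z|^2 = 6.7671
Escaped at iteration 2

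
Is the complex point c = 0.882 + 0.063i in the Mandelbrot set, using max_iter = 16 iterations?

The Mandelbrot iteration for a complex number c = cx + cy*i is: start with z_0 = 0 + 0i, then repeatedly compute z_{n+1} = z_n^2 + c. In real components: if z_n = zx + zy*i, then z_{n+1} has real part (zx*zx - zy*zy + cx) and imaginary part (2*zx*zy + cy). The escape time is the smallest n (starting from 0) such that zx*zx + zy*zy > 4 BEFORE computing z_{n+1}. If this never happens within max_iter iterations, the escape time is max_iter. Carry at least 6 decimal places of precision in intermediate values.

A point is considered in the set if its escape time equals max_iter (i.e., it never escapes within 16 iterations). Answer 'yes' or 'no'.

Answer: no

Derivation:
z_0 = 0 + 0i, c = 0.8820 + 0.0630i
Iter 1: z = 0.8820 + 0.0630i, |z|^2 = 0.7819
Iter 2: z = 1.6560 + 0.1741i, |z|^2 = 2.7725
Iter 3: z = 3.5939 + 0.6397i, |z|^2 = 13.3251
Escaped at iteration 3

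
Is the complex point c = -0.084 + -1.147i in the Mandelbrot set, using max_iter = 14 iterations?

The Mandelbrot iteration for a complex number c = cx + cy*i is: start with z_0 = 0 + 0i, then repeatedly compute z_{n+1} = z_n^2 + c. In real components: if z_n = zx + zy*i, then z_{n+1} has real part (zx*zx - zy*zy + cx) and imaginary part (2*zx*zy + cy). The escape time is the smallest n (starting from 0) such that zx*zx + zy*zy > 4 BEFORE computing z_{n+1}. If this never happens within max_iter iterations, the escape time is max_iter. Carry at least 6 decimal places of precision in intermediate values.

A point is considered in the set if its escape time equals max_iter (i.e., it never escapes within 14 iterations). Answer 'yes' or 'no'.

Answer: no

Derivation:
z_0 = 0 + 0i, c = -0.0840 + -1.1470i
Iter 1: z = -0.0840 + -1.1470i, |z|^2 = 1.3227
Iter 2: z = -1.3926 + -0.9543i, |z|^2 = 2.8499
Iter 3: z = 0.9445 + 1.5108i, |z|^2 = 3.1747
Iter 4: z = -1.4745 + 1.7070i, |z|^2 = 5.0881
Escaped at iteration 4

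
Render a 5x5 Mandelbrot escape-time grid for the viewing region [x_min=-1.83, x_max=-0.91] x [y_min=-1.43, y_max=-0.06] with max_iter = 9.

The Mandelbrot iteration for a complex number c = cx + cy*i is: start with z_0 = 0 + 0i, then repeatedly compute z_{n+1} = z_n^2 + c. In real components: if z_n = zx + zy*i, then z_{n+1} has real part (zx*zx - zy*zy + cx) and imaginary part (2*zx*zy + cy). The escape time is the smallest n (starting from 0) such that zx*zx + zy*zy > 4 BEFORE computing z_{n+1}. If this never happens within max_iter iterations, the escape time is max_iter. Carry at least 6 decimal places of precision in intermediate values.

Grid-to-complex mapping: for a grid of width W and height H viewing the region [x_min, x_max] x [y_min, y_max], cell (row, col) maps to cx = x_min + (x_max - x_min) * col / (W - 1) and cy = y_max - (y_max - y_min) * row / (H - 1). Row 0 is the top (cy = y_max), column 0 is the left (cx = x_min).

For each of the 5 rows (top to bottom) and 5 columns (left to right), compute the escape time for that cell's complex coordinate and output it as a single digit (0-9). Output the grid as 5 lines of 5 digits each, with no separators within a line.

Answer: 66999
33577
23334
12233
11222

Derivation:
(row=0, col=0): c = -1.8300 + -0.0600i → escape time 6
(row=0, col=1): c = -1.6000 + -0.0600i → escape time 6
(row=0, col=2): c = -1.3700 + -0.0600i → escape time 9
(row=0, col=3): c = -1.1400 + -0.0600i → escape time 9
(row=0, col=4): c = -0.9100 + -0.0600i → escape time 9
(row=1, col=0): c = -1.8300 + -0.4025i → escape time 3
(row=1, col=1): c = -1.6000 + -0.4025i → escape time 3
(row=1, col=2): c = -1.3700 + -0.4025i → escape time 5
(row=1, col=3): c = -1.1400 + -0.4025i → escape time 7
(row=1, col=4): c = -0.9100 + -0.4025i → escape time 7
(row=2, col=0): c = -1.8300 + -0.7450i → escape time 2
(row=2, col=1): c = -1.6000 + -0.7450i → escape time 3
(row=2, col=2): c = -1.3700 + -0.7450i → escape time 3
(row=2, col=3): c = -1.1400 + -0.7450i → escape time 3
(row=2, col=4): c = -0.9100 + -0.7450i → escape time 4
(row=3, col=0): c = -1.8300 + -1.0875i → escape time 1
(row=3, col=1): c = -1.6000 + -1.0875i → escape time 2
(row=3, col=2): c = -1.3700 + -1.0875i → escape time 2
(row=3, col=3): c = -1.1400 + -1.0875i → escape time 3
(row=3, col=4): c = -0.9100 + -1.0875i → escape time 3
(row=4, col=0): c = -1.8300 + -1.4300i → escape time 1
(row=4, col=1): c = -1.6000 + -1.4300i → escape time 1
(row=4, col=2): c = -1.3700 + -1.4300i → escape time 2
(row=4, col=3): c = -1.1400 + -1.4300i → escape time 2
(row=4, col=4): c = -0.9100 + -1.4300i → escape time 2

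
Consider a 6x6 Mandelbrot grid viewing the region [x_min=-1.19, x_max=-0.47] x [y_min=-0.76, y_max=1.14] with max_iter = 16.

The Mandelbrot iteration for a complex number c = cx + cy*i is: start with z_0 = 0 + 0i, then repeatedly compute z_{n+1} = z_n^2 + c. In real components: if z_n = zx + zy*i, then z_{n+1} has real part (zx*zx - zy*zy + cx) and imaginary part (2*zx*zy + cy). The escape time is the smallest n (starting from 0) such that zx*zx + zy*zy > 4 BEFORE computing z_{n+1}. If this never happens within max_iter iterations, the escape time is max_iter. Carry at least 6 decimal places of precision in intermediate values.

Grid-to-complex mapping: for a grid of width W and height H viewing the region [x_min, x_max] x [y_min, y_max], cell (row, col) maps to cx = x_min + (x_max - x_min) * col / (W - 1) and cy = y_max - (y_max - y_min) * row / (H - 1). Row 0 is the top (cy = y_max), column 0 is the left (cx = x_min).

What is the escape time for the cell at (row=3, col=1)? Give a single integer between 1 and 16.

Answer: 16

Derivation:
z_0 = 0 + 0i, c = -1.0460 + 0.0000i
Iter 1: z = -1.0460 + 0.0000i, |z|^2 = 1.0941
Iter 2: z = 0.0481 + 0.0000i, |z|^2 = 0.0023
Iter 3: z = -1.0437 + 0.0000i, |z|^2 = 1.0893
Iter 4: z = 0.0433 + 0.0000i, |z|^2 = 0.0019
Iter 5: z = -1.0441 + 0.0000i, |z|^2 = 1.0902
Iter 6: z = 0.0442 + 0.0000i, |z|^2 = 0.0020
Iter 7: z = -1.0440 + 0.0000i, |z|^2 = 1.0900
Iter 8: z = 0.0440 + 0.0000i, |z|^2 = 0.0019
Iter 9: z = -1.0441 + 0.0000i, |z|^2 = 1.0901
Iter 10: z = 0.0441 + 0.0000i, |z|^2 = 0.0019
Iter 11: z = -1.0441 + 0.0000i, |z|^2 = 1.0901
Iter 12: z = 0.0441 + 0.0000i, |z|^2 = 0.0019
Iter 13: z = -1.0441 + 0.0000i, |z|^2 = 1.0901
Iter 14: z = 0.0441 + 0.0000i, |z|^2 = 0.0019
Iter 15: z = -1.0441 + 0.0000i, |z|^2 = 1.0901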